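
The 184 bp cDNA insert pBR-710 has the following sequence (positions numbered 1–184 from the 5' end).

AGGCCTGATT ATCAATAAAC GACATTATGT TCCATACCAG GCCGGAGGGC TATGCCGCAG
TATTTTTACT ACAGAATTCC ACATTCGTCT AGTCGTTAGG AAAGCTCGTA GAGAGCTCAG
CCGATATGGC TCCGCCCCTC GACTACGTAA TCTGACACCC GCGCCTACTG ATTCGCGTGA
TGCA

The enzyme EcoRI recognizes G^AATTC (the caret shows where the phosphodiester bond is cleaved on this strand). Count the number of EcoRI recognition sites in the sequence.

1

GAATTC occurs starting at position 74.
EcoRI cuts at 1 site.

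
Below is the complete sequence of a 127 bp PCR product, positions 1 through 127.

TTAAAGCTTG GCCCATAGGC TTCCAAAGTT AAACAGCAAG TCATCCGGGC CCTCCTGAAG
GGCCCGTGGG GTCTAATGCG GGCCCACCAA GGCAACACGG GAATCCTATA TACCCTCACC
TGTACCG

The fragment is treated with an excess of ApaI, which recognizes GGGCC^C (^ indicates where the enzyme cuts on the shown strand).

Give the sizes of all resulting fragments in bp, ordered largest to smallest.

ApaI sites (GGGCCC) start at positions 47, 60, 80.
ApaI cuts after base 5 of each site (before the last base), so after positions 51, 64, 84.
Linear molecule, 3 cuts → 4 fragments:
  1–51 → 51 bp
  52–64 → 13 bp
  65–84 → 20 bp
  85–127 → 43 bp
Sorted largest to smallest: 51, 43, 20, 13 bp.

51, 43, 20, 13 bp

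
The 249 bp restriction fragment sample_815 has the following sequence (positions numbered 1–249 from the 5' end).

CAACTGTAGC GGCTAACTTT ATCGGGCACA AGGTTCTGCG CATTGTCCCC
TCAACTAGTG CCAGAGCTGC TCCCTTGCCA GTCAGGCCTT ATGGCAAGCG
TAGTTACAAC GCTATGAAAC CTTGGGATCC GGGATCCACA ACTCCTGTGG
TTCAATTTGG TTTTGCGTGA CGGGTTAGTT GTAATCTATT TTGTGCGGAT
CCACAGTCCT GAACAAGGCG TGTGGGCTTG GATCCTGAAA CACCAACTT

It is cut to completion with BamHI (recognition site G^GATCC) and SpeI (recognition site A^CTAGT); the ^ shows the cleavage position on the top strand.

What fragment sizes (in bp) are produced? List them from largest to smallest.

BamHI sites (GGATCC) start at positions 125, 132, 197, 230.
BamHI cuts after the first base of each site, so after positions 125, 132, 197, 230.
The SpeI site (ACTAGT) starts at position 54.
SpeI cuts after the first base of each site, so after position 54.
Combined cut positions: 54, 125, 132, 197, 230.
Linear molecule, 5 cuts → 6 fragments:
  1–54 → 54 bp
  55–125 → 71 bp
  126–132 → 7 bp
  133–197 → 65 bp
  198–230 → 33 bp
  231–249 → 19 bp
Sorted largest to smallest: 71, 65, 54, 33, 19, 7 bp.

71, 65, 54, 33, 19, 7 bp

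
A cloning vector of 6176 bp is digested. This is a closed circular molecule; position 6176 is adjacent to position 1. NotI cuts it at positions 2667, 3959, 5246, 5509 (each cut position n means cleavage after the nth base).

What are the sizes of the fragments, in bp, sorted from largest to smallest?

3334, 1292, 1287, 263 bp

Circular molecule, 4 cuts → 4 fragments:
  3959 − 2667 = 1292 bp
  5246 − 3959 = 1287 bp
  5509 − 5246 = 263 bp
  wrap: 6176 − 5509 + 2667 = 3334 bp
Sorted largest to smallest: 3334, 1292, 1287, 263 bp.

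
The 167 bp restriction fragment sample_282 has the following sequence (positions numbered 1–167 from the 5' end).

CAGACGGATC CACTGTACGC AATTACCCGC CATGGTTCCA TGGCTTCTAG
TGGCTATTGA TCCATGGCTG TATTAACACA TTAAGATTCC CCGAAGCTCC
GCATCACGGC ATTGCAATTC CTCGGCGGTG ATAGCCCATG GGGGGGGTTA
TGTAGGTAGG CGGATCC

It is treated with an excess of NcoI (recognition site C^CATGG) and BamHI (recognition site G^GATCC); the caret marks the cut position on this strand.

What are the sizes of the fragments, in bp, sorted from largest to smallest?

NcoI sites (CCATGG) start at positions 30, 38, 62, 136.
NcoI cuts after the first base of each site, so after positions 30, 38, 62, 136.
BamHI sites (GGATCC) start at positions 6, 162.
BamHI cuts after the first base of each site, so after positions 6, 162.
Combined cut positions: 6, 30, 38, 62, 136, 162.
Linear molecule, 6 cuts → 7 fragments:
  1–6 → 6 bp
  7–30 → 24 bp
  31–38 → 8 bp
  39–62 → 24 bp
  63–136 → 74 bp
  137–162 → 26 bp
  163–167 → 5 bp
Sorted largest to smallest: 74, 26, 24, 24, 8, 6, 5 bp.

74, 26, 24, 24, 8, 6, 5 bp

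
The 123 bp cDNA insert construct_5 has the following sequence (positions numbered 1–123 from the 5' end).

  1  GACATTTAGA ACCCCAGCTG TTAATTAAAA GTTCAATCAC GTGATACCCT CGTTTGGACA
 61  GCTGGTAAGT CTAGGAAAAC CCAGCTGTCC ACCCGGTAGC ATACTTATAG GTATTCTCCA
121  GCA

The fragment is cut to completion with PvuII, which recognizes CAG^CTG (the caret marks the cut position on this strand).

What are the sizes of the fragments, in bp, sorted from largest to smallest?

44, 39, 23, 17 bp

PvuII sites (CAGCTG) start at positions 15, 59, 82.
PvuII cuts after base 3 of each site, so after positions 17, 61, 84.
Linear molecule, 3 cuts → 4 fragments:
  1–17 → 17 bp
  18–61 → 44 bp
  62–84 → 23 bp
  85–123 → 39 bp
Sorted largest to smallest: 44, 39, 23, 17 bp.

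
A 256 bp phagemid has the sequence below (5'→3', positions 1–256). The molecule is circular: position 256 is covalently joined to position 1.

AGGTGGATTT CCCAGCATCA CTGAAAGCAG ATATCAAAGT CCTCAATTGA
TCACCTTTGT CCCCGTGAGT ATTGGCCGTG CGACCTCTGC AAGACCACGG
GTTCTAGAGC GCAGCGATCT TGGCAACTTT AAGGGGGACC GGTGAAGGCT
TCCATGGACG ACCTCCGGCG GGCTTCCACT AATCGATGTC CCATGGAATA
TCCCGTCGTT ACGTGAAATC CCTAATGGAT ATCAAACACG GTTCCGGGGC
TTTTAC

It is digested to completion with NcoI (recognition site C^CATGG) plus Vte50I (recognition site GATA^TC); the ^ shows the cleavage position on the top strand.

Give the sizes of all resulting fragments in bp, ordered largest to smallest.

NcoI sites (CCATGG) start at positions 152, 191.
NcoI cuts after the first base of each site, so after positions 152, 191.
Vte50I sites (GATATC) start at positions 30, 228.
Vte50I cuts after base 4 of each site, so after positions 33, 231.
Combined cut positions: 33, 152, 191, 231.
Circular molecule, 4 cuts → 4 fragments:
  34–152 → 119 bp
  153–191 → 39 bp
  192–231 → 40 bp
  232–256 then 1–33 → 25 + 33 = 58 bp
Sorted largest to smallest: 119, 58, 40, 39 bp.

119, 58, 40, 39 bp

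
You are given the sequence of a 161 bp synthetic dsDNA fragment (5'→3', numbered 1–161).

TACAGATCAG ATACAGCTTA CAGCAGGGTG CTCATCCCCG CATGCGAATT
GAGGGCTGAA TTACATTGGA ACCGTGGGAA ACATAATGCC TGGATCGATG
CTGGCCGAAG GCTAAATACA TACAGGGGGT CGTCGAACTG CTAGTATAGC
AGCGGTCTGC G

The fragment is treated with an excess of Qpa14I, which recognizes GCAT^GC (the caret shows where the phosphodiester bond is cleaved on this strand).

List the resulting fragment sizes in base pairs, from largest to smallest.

The Qpa14I site (GCATGC) starts at position 40.
Qpa14I cuts after base 4 of each site, so after position 43.
Linear molecule, 1 cut → 2 fragments:
  1–43 → 43 bp
  44–161 → 118 bp
Sorted largest to smallest: 118, 43 bp.

118, 43 bp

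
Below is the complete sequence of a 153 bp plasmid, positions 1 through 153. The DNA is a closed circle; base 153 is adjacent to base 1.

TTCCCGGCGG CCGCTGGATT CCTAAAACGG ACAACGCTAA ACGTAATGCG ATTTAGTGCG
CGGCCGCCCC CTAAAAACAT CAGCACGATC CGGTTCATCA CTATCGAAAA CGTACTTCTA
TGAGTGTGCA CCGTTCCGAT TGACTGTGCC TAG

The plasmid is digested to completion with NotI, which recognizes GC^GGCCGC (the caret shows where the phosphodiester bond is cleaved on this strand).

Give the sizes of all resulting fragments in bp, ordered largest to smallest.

NotI sites (GCGGCCGC) start at positions 7, 60.
NotI cuts after base 2 of each site, so after positions 8, 61.
Circular molecule, 2 cuts → 2 fragments:
  9–61 → 53 bp
  62–153 then 1–8 → 92 + 8 = 100 bp
Sorted largest to smallest: 100, 53 bp.

100, 53 bp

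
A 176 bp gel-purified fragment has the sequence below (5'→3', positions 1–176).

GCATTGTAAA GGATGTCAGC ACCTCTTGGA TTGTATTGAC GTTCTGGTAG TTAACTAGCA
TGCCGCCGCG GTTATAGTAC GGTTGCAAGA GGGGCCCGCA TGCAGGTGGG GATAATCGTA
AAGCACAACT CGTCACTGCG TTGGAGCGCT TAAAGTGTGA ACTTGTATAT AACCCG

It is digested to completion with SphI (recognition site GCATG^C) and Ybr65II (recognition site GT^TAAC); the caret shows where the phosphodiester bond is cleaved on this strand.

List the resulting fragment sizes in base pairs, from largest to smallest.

74, 51, 40, 11 bp

SphI sites (GCATGC) start at positions 58, 98.
SphI cuts after base 5 of each site (before the last base), so after positions 62, 102.
The Ybr65II site (GTTAAC) starts at position 50.
Ybr65II cuts after base 2 of each site, so after position 51.
Combined cut positions: 51, 62, 102.
Linear molecule, 3 cuts → 4 fragments:
  1–51 → 51 bp
  52–62 → 11 bp
  63–102 → 40 bp
  103–176 → 74 bp
Sorted largest to smallest: 74, 51, 40, 11 bp.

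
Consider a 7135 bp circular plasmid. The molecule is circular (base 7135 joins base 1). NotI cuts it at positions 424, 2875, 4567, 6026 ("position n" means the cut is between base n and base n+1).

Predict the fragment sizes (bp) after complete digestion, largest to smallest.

2451, 1692, 1533, 1459 bp

Circular molecule, 4 cuts → 4 fragments:
  2875 − 424 = 2451 bp
  4567 − 2875 = 1692 bp
  6026 − 4567 = 1459 bp
  wrap: 7135 − 6026 + 424 = 1533 bp
Sorted largest to smallest: 2451, 1692, 1533, 1459 bp.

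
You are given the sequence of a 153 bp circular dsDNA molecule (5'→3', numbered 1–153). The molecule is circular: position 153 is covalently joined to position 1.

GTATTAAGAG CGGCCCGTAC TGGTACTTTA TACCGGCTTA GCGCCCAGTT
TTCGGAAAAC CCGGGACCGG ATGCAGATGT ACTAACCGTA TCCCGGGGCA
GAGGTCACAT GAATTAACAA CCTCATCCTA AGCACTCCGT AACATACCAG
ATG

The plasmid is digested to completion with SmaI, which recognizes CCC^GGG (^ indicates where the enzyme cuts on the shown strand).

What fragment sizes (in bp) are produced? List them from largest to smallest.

121, 32 bp

SmaI sites (CCCGGG) start at positions 60, 92.
SmaI cuts after base 3 of each site, so after positions 62, 94.
Circular molecule, 2 cuts → 2 fragments:
  63–94 → 32 bp
  95–153 then 1–62 → 59 + 62 = 121 bp
Sorted largest to smallest: 121, 32 bp.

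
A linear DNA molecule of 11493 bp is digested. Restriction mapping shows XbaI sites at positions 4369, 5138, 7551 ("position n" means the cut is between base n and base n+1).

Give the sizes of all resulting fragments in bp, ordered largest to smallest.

4369, 3942, 2413, 769 bp

Linear molecule, 3 cuts → 4 fragments:
  4369 − 0 = 4369 bp
  5138 − 4369 = 769 bp
  7551 − 5138 = 2413 bp
  11493 − 7551 = 3942 bp
Sorted largest to smallest: 4369, 3942, 2413, 769 bp.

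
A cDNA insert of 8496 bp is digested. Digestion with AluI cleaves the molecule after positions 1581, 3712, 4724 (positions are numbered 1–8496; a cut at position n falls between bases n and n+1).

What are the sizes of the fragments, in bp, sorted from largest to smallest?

Linear molecule, 3 cuts → 4 fragments:
  1581 − 0 = 1581 bp
  3712 − 1581 = 2131 bp
  4724 − 3712 = 1012 bp
  8496 − 4724 = 3772 bp
Sorted largest to smallest: 3772, 2131, 1581, 1012 bp.

3772, 2131, 1581, 1012 bp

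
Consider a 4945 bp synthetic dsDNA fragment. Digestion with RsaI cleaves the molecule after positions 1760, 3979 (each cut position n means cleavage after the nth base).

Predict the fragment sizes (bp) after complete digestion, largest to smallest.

Linear molecule, 2 cuts → 3 fragments:
  1760 − 0 = 1760 bp
  3979 − 1760 = 2219 bp
  4945 − 3979 = 966 bp
Sorted largest to smallest: 2219, 1760, 966 bp.

2219, 1760, 966 bp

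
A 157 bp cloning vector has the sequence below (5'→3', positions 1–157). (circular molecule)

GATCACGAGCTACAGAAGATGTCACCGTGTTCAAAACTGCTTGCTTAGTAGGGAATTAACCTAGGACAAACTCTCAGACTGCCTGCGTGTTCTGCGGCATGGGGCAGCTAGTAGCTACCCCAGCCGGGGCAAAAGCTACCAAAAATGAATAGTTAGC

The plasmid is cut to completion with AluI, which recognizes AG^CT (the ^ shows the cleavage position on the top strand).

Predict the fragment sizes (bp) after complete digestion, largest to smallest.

AluI sites (AGCT) start at positions 8, 106, 113, 134.
AluI cuts after base 2 of each site, so after positions 9, 107, 114, 135.
Circular molecule, 4 cuts → 4 fragments:
  10–107 → 98 bp
  108–114 → 7 bp
  115–135 → 21 bp
  136–157 then 1–9 → 22 + 9 = 31 bp
Sorted largest to smallest: 98, 31, 21, 7 bp.

98, 31, 21, 7 bp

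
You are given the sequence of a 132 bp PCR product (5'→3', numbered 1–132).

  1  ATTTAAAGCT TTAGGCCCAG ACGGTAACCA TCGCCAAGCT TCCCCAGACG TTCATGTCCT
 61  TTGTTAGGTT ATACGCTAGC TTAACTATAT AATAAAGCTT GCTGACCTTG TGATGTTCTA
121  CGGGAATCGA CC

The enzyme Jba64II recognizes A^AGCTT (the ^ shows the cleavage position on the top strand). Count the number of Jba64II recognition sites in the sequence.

AAGCTT occurs starting at positions 6, 36, 95.
Jba64II cuts at 3 sites.

3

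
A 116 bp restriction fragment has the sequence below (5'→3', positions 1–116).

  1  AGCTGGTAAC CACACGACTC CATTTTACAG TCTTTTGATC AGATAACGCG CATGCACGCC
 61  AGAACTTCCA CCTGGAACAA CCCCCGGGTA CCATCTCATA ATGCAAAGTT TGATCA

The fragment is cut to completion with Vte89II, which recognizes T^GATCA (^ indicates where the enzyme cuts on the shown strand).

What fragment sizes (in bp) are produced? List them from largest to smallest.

75, 36, 5 bp

Vte89II sites (TGATCA) start at positions 36, 111.
Vte89II cuts after the first base of each site, so after positions 36, 111.
Linear molecule, 2 cuts → 3 fragments:
  1–36 → 36 bp
  37–111 → 75 bp
  112–116 → 5 bp
Sorted largest to smallest: 75, 36, 5 bp.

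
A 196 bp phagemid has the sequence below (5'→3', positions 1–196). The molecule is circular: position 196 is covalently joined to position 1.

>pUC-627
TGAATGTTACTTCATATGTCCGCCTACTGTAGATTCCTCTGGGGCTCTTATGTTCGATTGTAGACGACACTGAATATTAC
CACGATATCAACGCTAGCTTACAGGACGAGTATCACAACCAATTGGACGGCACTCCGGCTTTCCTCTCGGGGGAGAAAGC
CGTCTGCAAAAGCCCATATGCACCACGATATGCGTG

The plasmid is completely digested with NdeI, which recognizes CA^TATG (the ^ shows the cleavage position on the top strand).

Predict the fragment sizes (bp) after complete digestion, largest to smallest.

162, 34 bp

NdeI sites (CATATG) start at positions 13, 175.
NdeI cuts after base 2 of each site, so after positions 14, 176.
Circular molecule, 2 cuts → 2 fragments:
  15–176 → 162 bp
  177–196 then 1–14 → 20 + 14 = 34 bp
Sorted largest to smallest: 162, 34 bp.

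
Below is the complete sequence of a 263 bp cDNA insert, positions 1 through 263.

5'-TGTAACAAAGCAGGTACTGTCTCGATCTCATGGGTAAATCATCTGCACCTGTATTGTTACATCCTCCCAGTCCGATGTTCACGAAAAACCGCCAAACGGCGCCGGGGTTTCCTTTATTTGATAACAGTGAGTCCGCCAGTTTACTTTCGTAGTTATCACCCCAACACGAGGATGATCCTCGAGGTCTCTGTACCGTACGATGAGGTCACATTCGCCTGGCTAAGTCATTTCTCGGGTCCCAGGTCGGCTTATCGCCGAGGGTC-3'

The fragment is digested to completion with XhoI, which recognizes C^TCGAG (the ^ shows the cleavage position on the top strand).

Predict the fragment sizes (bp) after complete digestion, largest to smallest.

178, 85 bp

The XhoI site (CTCGAG) starts at position 178.
XhoI cuts after the first base of each site, so after position 178.
Linear molecule, 1 cut → 2 fragments:
  1–178 → 178 bp
  179–263 → 85 bp
Sorted largest to smallest: 178, 85 bp.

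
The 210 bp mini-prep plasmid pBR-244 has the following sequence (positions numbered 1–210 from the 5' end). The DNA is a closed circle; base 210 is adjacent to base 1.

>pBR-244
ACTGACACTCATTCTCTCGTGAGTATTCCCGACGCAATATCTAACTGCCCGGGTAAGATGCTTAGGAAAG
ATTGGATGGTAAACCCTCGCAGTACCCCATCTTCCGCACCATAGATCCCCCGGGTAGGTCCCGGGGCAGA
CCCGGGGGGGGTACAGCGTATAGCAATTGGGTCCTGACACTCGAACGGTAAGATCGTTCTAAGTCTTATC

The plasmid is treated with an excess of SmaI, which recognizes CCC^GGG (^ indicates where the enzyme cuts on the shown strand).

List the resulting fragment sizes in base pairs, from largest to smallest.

SmaI sites (CCCGGG) start at positions 48, 119, 130, 141.
SmaI cuts after base 3 of each site, so after positions 50, 121, 132, 143.
Circular molecule, 4 cuts → 4 fragments:
  51–121 → 71 bp
  122–132 → 11 bp
  133–143 → 11 bp
  144–210 then 1–50 → 67 + 50 = 117 bp
Sorted largest to smallest: 117, 71, 11, 11 bp.

117, 71, 11, 11 bp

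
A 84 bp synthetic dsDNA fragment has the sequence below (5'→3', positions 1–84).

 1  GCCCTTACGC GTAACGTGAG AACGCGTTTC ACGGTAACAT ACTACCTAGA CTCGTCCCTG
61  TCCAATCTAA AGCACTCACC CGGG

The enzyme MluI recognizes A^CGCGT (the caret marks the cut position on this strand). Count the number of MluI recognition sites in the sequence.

ACGCGT occurs starting at positions 7, 22.
MluI cuts at 2 sites.

2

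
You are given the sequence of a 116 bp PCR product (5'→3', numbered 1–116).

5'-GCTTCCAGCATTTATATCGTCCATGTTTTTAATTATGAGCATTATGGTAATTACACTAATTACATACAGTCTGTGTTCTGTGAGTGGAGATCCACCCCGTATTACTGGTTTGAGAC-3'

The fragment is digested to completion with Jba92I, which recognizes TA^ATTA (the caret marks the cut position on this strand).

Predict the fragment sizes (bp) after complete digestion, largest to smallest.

Jba92I sites (TAATTA) start at positions 30, 48, 57.
Jba92I cuts after base 2 of each site, so after positions 31, 49, 58.
Linear molecule, 3 cuts → 4 fragments:
  1–31 → 31 bp
  32–49 → 18 bp
  50–58 → 9 bp
  59–116 → 58 bp
Sorted largest to smallest: 58, 31, 18, 9 bp.

58, 31, 18, 9 bp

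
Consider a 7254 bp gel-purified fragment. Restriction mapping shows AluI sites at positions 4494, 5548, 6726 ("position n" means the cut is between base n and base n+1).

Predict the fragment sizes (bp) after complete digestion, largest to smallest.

Linear molecule, 3 cuts → 4 fragments:
  4494 − 0 = 4494 bp
  5548 − 4494 = 1054 bp
  6726 − 5548 = 1178 bp
  7254 − 6726 = 528 bp
Sorted largest to smallest: 4494, 1178, 1054, 528 bp.

4494, 1178, 1054, 528 bp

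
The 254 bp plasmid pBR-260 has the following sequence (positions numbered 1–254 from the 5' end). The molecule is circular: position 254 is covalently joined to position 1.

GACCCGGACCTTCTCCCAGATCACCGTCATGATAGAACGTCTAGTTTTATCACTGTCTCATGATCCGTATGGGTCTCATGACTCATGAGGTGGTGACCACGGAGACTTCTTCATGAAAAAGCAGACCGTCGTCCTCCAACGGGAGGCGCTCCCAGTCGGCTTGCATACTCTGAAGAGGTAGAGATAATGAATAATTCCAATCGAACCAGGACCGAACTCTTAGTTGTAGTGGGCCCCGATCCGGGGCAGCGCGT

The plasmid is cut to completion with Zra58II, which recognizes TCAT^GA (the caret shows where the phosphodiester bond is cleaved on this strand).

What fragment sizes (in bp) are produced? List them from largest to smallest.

170, 31, 28, 18, 7 bp

Zra58II sites (TCATGA) start at positions 27, 58, 76, 83, 111.
Zra58II cuts after base 4 of each site, so after positions 30, 61, 79, 86, 114.
Circular molecule, 5 cuts → 5 fragments:
  31–61 → 31 bp
  62–79 → 18 bp
  80–86 → 7 bp
  87–114 → 28 bp
  115–254 then 1–30 → 140 + 30 = 170 bp
Sorted largest to smallest: 170, 31, 28, 18, 7 bp.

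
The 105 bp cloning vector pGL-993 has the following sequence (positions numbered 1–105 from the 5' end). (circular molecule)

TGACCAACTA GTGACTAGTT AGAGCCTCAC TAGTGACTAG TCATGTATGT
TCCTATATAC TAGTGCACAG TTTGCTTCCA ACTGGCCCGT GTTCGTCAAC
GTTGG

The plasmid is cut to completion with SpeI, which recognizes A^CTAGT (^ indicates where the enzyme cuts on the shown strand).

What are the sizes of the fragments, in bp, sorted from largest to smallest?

SpeI sites (ACTAGT) start at positions 7, 14, 29, 36, 59.
SpeI cuts after the first base of each site, so after positions 7, 14, 29, 36, 59.
Circular molecule, 5 cuts → 5 fragments:
  8–14 → 7 bp
  15–29 → 15 bp
  30–36 → 7 bp
  37–59 → 23 bp
  60–105 then 1–7 → 46 + 7 = 53 bp
Sorted largest to smallest: 53, 23, 15, 7, 7 bp.

53, 23, 15, 7, 7 bp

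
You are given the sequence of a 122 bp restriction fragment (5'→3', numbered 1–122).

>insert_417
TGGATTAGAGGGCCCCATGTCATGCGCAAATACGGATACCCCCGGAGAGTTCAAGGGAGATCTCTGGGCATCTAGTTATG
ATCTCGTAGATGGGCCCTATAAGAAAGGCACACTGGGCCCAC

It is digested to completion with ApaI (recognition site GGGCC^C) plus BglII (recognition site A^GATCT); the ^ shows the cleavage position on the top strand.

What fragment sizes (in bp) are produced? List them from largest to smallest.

44, 38, 23, 14, 3 bp

ApaI sites (GGGCCC) start at positions 10, 92, 115.
ApaI cuts after base 5 of each site (before the last base), so after positions 14, 96, 119.
The BglII site (AGATCT) starts at position 58.
BglII cuts after the first base of each site, so after position 58.
Combined cut positions: 14, 58, 96, 119.
Linear molecule, 4 cuts → 5 fragments:
  1–14 → 14 bp
  15–58 → 44 bp
  59–96 → 38 bp
  97–119 → 23 bp
  120–122 → 3 bp
Sorted largest to smallest: 44, 38, 23, 14, 3 bp.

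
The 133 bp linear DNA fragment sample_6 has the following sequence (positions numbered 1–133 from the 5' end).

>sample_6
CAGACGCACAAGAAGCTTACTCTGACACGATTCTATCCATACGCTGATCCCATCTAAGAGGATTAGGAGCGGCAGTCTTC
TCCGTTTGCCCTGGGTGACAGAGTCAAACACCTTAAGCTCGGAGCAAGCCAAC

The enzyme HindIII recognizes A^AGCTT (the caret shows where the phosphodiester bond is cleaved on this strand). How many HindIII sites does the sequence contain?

AAGCTT occurs starting at position 13.
HindIII cuts at 1 site.

1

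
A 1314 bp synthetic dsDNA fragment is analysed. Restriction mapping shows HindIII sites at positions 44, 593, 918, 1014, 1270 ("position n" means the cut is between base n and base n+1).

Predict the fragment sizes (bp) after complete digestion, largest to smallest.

Linear molecule, 5 cuts → 6 fragments:
  44 − 0 = 44 bp
  593 − 44 = 549 bp
  918 − 593 = 325 bp
  1014 − 918 = 96 bp
  1270 − 1014 = 256 bp
  1314 − 1270 = 44 bp
Sorted largest to smallest: 549, 325, 256, 96, 44, 44 bp.

549, 325, 256, 96, 44, 44 bp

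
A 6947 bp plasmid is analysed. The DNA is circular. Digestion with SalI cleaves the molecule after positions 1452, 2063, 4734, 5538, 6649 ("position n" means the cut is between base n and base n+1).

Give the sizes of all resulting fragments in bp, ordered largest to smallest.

2671, 1750, 1111, 804, 611 bp

Circular molecule, 5 cuts → 5 fragments:
  2063 − 1452 = 611 bp
  4734 − 2063 = 2671 bp
  5538 − 4734 = 804 bp
  6649 − 5538 = 1111 bp
  wrap: 6947 − 6649 + 1452 = 1750 bp
Sorted largest to smallest: 2671, 1750, 1111, 804, 611 bp.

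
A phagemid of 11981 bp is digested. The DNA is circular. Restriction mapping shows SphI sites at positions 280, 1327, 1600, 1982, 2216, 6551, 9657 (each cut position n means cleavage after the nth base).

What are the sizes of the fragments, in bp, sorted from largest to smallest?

4335, 3106, 2604, 1047, 382, 273, 234 bp

Circular molecule, 7 cuts → 7 fragments:
  1327 − 280 = 1047 bp
  1600 − 1327 = 273 bp
  1982 − 1600 = 382 bp
  2216 − 1982 = 234 bp
  6551 − 2216 = 4335 bp
  9657 − 6551 = 3106 bp
  wrap: 11981 − 9657 + 280 = 2604 bp
Sorted largest to smallest: 4335, 3106, 2604, 1047, 382, 273, 234 bp.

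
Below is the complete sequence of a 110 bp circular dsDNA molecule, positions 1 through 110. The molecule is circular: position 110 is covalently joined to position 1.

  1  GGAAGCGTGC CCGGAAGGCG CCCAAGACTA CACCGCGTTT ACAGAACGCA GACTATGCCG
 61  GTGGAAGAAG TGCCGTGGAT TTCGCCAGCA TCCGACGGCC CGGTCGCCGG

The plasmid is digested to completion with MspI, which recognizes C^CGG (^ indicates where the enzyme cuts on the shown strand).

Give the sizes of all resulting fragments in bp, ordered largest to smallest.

47, 42, 14, 7 bp

MspI sites (CCGG) start at positions 11, 58, 100, 107.
MspI cuts after the first base of each site, so after positions 11, 58, 100, 107.
Circular molecule, 4 cuts → 4 fragments:
  12–58 → 47 bp
  59–100 → 42 bp
  101–107 → 7 bp
  108–110 then 1–11 → 3 + 11 = 14 bp
Sorted largest to smallest: 47, 42, 14, 7 bp.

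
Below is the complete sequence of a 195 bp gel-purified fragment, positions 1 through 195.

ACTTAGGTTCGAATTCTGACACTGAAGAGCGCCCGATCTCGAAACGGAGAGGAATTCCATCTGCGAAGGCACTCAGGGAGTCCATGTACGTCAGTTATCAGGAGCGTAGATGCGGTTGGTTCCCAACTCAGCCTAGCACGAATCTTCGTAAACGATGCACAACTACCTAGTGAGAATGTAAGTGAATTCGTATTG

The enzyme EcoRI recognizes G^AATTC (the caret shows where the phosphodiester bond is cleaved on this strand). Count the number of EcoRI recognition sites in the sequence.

3

GAATTC occurs starting at positions 11, 52, 184.
EcoRI cuts at 3 sites.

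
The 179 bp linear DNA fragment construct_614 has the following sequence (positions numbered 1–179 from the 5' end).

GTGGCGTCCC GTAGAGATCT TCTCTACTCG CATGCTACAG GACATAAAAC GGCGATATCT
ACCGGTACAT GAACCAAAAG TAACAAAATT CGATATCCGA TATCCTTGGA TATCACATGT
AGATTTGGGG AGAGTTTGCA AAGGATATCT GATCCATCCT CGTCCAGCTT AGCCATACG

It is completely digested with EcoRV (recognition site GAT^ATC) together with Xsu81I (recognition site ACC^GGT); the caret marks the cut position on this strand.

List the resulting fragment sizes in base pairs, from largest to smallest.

56, 35, 33, 31, 10, 7, 7 bp

EcoRV sites (GATATC) start at positions 54, 92, 99, 109, 144.
EcoRV cuts after base 3 of each site, so after positions 56, 94, 101, 111, 146.
The Xsu81I site (ACCGGT) starts at position 61.
Xsu81I cuts after base 3 of each site, so after position 63.
Combined cut positions: 56, 63, 94, 101, 111, 146.
Linear molecule, 6 cuts → 7 fragments:
  1–56 → 56 bp
  57–63 → 7 bp
  64–94 → 31 bp
  95–101 → 7 bp
  102–111 → 10 bp
  112–146 → 35 bp
  147–179 → 33 bp
Sorted largest to smallest: 56, 35, 33, 31, 10, 7, 7 bp.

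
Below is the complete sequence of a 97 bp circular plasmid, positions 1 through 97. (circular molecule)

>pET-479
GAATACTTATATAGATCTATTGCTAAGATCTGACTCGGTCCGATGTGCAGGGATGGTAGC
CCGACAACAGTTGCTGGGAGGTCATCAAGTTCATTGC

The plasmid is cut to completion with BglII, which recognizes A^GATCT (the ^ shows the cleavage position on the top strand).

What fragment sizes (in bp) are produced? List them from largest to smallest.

BglII sites (AGATCT) start at positions 13, 26.
BglII cuts after the first base of each site, so after positions 13, 26.
Circular molecule, 2 cuts → 2 fragments:
  14–26 → 13 bp
  27–97 then 1–13 → 71 + 13 = 84 bp
Sorted largest to smallest: 84, 13 bp.

84, 13 bp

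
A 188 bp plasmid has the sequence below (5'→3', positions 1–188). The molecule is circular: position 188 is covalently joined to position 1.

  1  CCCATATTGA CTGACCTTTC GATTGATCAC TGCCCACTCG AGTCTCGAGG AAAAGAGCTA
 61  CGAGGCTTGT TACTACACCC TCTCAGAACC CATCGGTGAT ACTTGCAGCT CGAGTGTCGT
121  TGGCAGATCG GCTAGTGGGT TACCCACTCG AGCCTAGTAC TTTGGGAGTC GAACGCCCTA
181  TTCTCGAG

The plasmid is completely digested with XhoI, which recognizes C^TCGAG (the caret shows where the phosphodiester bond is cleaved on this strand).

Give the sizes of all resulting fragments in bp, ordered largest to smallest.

65, 42, 38, 36, 7 bp

XhoI sites (CTCGAG) start at positions 37, 44, 109, 147, 183.
XhoI cuts after the first base of each site, so after positions 37, 44, 109, 147, 183.
Circular molecule, 5 cuts → 5 fragments:
  38–44 → 7 bp
  45–109 → 65 bp
  110–147 → 38 bp
  148–183 → 36 bp
  184–188 then 1–37 → 5 + 37 = 42 bp
Sorted largest to smallest: 65, 42, 38, 36, 7 bp.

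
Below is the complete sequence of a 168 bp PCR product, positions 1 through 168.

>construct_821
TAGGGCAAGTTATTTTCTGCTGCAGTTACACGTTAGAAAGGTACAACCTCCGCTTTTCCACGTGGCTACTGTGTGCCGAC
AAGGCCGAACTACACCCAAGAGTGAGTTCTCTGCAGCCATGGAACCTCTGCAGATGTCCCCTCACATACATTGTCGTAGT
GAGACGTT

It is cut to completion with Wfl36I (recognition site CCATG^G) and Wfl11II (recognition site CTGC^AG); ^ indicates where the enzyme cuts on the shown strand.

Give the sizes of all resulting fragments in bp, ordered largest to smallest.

The Wfl36I site (CCATGG) starts at position 117.
Wfl36I cuts after base 5 of each site (before the last base), so after position 121.
Wfl11II sites (CTGCAG) start at positions 20, 111, 128.
Wfl11II cuts after base 4 of each site, so after positions 23, 114, 131.
Combined cut positions: 23, 114, 121, 131.
Linear molecule, 4 cuts → 5 fragments:
  1–23 → 23 bp
  24–114 → 91 bp
  115–121 → 7 bp
  122–131 → 10 bp
  132–168 → 37 bp
Sorted largest to smallest: 91, 37, 23, 10, 7 bp.

91, 37, 23, 10, 7 bp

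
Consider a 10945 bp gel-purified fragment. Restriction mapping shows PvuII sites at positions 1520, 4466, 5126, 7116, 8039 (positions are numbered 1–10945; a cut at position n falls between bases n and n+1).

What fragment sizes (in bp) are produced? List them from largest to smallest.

Linear molecule, 5 cuts → 6 fragments:
  1520 − 0 = 1520 bp
  4466 − 1520 = 2946 bp
  5126 − 4466 = 660 bp
  7116 − 5126 = 1990 bp
  8039 − 7116 = 923 bp
  10945 − 8039 = 2906 bp
Sorted largest to smallest: 2946, 2906, 1990, 1520, 923, 660 bp.

2946, 2906, 1990, 1520, 923, 660 bp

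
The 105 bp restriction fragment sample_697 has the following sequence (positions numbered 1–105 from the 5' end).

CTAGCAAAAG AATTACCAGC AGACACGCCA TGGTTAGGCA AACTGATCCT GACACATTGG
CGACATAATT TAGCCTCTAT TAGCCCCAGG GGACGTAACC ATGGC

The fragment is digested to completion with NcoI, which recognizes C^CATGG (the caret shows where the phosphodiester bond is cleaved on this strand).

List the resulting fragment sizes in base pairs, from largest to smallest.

71, 28, 6 bp

NcoI sites (CCATGG) start at positions 28, 99.
NcoI cuts after the first base of each site, so after positions 28, 99.
Linear molecule, 2 cuts → 3 fragments:
  1–28 → 28 bp
  29–99 → 71 bp
  100–105 → 6 bp
Sorted largest to smallest: 71, 28, 6 bp.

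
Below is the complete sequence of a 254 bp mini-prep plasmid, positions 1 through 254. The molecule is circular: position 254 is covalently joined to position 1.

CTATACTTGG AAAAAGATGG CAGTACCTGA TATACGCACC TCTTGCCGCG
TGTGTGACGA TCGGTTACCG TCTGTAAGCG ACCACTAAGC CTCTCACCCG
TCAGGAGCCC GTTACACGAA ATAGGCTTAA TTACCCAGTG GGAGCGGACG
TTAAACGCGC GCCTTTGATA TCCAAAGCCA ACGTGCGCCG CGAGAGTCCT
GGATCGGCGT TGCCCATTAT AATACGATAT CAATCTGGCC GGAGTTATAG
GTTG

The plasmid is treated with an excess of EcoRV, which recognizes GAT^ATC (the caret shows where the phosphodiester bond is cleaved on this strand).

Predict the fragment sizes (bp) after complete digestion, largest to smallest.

195, 59 bp

EcoRV sites (GATATC) start at positions 167, 226.
EcoRV cuts after base 3 of each site, so after positions 169, 228.
Circular molecule, 2 cuts → 2 fragments:
  170–228 → 59 bp
  229–254 then 1–169 → 26 + 169 = 195 bp
Sorted largest to smallest: 195, 59 bp.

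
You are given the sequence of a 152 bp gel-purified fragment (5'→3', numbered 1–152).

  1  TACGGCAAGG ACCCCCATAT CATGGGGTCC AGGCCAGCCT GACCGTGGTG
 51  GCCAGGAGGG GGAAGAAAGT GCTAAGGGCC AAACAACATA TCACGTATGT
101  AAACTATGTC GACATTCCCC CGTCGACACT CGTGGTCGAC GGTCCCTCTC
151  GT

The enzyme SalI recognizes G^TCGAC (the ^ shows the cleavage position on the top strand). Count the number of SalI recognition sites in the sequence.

GTCGAC occurs starting at positions 108, 122, 135.
SalI cuts at 3 sites.

3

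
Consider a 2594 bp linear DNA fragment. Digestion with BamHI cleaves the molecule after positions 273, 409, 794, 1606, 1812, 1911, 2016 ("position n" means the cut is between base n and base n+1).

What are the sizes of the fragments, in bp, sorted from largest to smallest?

812, 578, 385, 273, 206, 136, 105, 99 bp

Linear molecule, 7 cuts → 8 fragments:
  273 − 0 = 273 bp
  409 − 273 = 136 bp
  794 − 409 = 385 bp
  1606 − 794 = 812 bp
  1812 − 1606 = 206 bp
  1911 − 1812 = 99 bp
  2016 − 1911 = 105 bp
  2594 − 2016 = 578 bp
Sorted largest to smallest: 812, 578, 385, 273, 206, 136, 105, 99 bp.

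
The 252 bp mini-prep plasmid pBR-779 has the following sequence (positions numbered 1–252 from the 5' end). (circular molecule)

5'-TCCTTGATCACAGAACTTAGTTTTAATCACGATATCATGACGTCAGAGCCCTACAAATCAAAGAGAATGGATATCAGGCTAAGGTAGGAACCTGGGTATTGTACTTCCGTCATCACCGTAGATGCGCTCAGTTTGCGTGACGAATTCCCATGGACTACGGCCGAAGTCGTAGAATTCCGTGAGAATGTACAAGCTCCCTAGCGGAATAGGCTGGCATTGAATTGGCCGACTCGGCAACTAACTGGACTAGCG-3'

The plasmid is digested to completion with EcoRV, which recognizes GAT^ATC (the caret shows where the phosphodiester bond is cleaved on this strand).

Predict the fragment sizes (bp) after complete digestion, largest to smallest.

EcoRV sites (GATATC) start at positions 31, 70.
EcoRV cuts after base 3 of each site, so after positions 33, 72.
Circular molecule, 2 cuts → 2 fragments:
  34–72 → 39 bp
  73–252 then 1–33 → 180 + 33 = 213 bp
Sorted largest to smallest: 213, 39 bp.

213, 39 bp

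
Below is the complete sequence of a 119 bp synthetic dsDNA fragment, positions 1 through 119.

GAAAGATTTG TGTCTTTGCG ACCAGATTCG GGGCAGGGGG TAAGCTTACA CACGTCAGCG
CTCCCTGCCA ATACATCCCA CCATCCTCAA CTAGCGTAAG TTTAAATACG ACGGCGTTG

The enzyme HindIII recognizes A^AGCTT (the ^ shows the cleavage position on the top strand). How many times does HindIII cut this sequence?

1

AAGCTT occurs starting at position 42.
HindIII cuts at 1 site.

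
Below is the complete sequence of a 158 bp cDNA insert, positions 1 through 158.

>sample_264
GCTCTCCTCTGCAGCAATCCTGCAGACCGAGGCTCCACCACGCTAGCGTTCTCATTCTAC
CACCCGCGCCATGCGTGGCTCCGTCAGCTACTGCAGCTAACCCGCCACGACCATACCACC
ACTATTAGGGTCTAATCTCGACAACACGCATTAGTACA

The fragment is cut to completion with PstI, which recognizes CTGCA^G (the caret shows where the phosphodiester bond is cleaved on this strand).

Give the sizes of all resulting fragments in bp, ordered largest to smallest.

71, 63, 13, 11 bp

PstI sites (CTGCAG) start at positions 9, 20, 91.
PstI cuts after base 5 of each site (before the last base), so after positions 13, 24, 95.
Linear molecule, 3 cuts → 4 fragments:
  1–13 → 13 bp
  14–24 → 11 bp
  25–95 → 71 bp
  96–158 → 63 bp
Sorted largest to smallest: 71, 63, 13, 11 bp.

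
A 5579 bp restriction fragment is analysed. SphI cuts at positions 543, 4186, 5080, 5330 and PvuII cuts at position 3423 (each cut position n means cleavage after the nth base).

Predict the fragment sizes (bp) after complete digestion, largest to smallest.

Combined cut positions (sorted): 543, 3423, 4186, 5080, 5330.
Linear molecule, 5 cuts → 6 fragments:
  543 − 0 = 543 bp
  3423 − 543 = 2880 bp
  4186 − 3423 = 763 bp
  5080 − 4186 = 894 bp
  5330 − 5080 = 250 bp
  5579 − 5330 = 249 bp
Sorted largest to smallest: 2880, 894, 763, 543, 250, 249 bp.

2880, 894, 763, 543, 250, 249 bp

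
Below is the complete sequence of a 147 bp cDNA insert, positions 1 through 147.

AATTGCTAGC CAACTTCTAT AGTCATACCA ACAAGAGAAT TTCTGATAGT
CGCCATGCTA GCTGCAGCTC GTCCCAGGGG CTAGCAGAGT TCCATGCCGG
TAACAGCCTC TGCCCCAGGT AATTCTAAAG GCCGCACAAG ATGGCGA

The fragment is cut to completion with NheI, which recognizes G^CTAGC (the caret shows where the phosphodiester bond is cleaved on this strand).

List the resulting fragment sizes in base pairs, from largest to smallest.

67, 52, 23, 5 bp

NheI sites (GCTAGC) start at positions 5, 57, 80.
NheI cuts after the first base of each site, so after positions 5, 57, 80.
Linear molecule, 3 cuts → 4 fragments:
  1–5 → 5 bp
  6–57 → 52 bp
  58–80 → 23 bp
  81–147 → 67 bp
Sorted largest to smallest: 67, 52, 23, 5 bp.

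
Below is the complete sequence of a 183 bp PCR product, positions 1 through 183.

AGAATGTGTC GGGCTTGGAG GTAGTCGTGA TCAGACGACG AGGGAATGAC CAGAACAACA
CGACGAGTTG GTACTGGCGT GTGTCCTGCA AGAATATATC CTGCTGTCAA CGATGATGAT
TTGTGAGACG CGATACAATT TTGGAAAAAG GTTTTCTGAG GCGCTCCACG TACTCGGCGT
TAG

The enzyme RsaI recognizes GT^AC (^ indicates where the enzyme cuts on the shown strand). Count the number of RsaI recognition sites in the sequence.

GTAC occurs starting at positions 71, 170.
RsaI cuts at 2 sites.

2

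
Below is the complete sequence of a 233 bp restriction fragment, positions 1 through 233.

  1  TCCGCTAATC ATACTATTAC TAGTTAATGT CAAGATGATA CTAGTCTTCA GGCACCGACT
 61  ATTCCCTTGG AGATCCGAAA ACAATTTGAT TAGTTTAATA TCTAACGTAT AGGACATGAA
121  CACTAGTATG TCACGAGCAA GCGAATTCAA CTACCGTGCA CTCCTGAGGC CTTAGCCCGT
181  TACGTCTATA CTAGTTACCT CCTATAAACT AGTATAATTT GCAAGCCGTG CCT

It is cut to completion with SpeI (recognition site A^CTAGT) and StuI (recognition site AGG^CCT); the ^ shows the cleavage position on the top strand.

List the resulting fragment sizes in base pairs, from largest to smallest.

82, 47, 25, 21, 21, 19, 18 bp

SpeI sites (ACTAGT) start at positions 19, 40, 122, 190, 208.
SpeI cuts after the first base of each site, so after positions 19, 40, 122, 190, 208.
The StuI site (AGGCCT) starts at position 167.
StuI cuts after base 3 of each site, so after position 169.
Combined cut positions: 19, 40, 122, 169, 190, 208.
Linear molecule, 6 cuts → 7 fragments:
  1–19 → 19 bp
  20–40 → 21 bp
  41–122 → 82 bp
  123–169 → 47 bp
  170–190 → 21 bp
  191–208 → 18 bp
  209–233 → 25 bp
Sorted largest to smallest: 82, 47, 25, 21, 21, 19, 18 bp.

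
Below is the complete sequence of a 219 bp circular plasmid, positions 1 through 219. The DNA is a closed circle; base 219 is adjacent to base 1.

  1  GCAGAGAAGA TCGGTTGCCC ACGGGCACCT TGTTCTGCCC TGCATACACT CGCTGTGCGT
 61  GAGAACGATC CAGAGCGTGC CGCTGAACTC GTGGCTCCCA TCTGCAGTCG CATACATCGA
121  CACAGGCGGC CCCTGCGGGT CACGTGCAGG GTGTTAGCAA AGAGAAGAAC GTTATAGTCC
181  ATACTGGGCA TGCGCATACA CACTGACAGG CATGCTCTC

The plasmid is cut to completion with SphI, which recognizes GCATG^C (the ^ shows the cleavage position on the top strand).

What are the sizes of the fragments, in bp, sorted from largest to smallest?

SphI sites (GCATGC) start at positions 188, 210.
SphI cuts after base 5 of each site (before the last base), so after positions 192, 214.
Circular molecule, 2 cuts → 2 fragments:
  193–214 → 22 bp
  215–219 then 1–192 → 5 + 192 = 197 bp
Sorted largest to smallest: 197, 22 bp.

197, 22 bp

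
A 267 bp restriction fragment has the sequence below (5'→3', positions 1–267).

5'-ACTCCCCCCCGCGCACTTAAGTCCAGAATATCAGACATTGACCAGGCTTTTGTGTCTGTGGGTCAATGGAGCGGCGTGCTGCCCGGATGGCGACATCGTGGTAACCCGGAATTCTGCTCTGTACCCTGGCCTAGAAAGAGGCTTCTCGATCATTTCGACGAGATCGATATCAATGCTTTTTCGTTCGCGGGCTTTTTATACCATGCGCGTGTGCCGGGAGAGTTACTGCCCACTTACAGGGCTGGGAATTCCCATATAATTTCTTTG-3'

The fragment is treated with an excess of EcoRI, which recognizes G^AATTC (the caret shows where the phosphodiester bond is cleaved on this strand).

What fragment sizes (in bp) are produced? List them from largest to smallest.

EcoRI sites (GAATTC) start at positions 109, 246.
EcoRI cuts after the first base of each site, so after positions 109, 246.
Linear molecule, 2 cuts → 3 fragments:
  1–109 → 109 bp
  110–246 → 137 bp
  247–267 → 21 bp
Sorted largest to smallest: 137, 109, 21 bp.

137, 109, 21 bp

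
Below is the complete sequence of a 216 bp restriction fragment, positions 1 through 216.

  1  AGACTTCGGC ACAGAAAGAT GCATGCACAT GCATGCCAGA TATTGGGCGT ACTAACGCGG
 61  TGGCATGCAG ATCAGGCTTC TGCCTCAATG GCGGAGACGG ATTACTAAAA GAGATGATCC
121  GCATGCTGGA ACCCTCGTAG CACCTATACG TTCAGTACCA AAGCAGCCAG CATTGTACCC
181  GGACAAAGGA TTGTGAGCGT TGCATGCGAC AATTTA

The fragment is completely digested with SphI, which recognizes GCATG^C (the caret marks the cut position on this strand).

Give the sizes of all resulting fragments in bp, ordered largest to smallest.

SphI sites (GCATGC) start at positions 21, 31, 63, 121, 202.
SphI cuts after base 5 of each site (before the last base), so after positions 25, 35, 67, 125, 206.
Linear molecule, 5 cuts → 6 fragments:
  1–25 → 25 bp
  26–35 → 10 bp
  36–67 → 32 bp
  68–125 → 58 bp
  126–206 → 81 bp
  207–216 → 10 bp
Sorted largest to smallest: 81, 58, 32, 25, 10, 10 bp.

81, 58, 32, 25, 10, 10 bp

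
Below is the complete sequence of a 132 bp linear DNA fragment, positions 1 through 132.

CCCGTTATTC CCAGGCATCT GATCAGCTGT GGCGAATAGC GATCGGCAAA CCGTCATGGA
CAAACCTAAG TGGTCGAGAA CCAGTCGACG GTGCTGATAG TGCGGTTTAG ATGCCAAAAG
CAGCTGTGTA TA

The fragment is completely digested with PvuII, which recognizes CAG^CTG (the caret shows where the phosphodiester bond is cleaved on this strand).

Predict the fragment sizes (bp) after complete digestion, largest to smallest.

PvuII sites (CAGCTG) start at positions 24, 121.
PvuII cuts after base 3 of each site, so after positions 26, 123.
Linear molecule, 2 cuts → 3 fragments:
  1–26 → 26 bp
  27–123 → 97 bp
  124–132 → 9 bp
Sorted largest to smallest: 97, 26, 9 bp.

97, 26, 9 bp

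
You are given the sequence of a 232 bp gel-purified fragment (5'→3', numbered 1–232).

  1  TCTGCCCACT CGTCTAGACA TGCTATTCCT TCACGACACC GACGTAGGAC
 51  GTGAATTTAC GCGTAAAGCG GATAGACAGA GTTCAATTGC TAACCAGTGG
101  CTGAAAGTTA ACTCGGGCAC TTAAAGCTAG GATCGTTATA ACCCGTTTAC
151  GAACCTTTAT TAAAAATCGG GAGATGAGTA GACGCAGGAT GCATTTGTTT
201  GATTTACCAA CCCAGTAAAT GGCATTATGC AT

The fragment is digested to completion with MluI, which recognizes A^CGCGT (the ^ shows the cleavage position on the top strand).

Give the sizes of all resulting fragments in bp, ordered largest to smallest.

173, 59 bp

The MluI site (ACGCGT) starts at position 59.
MluI cuts after the first base of each site, so after position 59.
Linear molecule, 1 cut → 2 fragments:
  1–59 → 59 bp
  60–232 → 173 bp
Sorted largest to smallest: 173, 59 bp.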